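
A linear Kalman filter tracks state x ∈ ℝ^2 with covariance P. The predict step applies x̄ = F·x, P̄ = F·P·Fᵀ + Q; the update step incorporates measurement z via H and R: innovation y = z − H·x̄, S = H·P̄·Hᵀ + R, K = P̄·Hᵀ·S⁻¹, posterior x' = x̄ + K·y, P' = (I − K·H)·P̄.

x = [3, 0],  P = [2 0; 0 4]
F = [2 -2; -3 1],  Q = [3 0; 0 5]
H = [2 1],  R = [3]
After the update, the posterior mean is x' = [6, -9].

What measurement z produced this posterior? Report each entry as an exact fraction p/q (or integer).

z = [3]

x̄ = F·x = [6, -9]
P̄ = F·P·Fᵀ + Q = [27 -20; -20 27]
S = H·P̄·Hᵀ + R = [58]
K = P̄·Hᵀ·S⁻¹ = [17/29; -13/58]
x' − x̄ = [0, 0] = K·y
y = (KᵀK)⁻¹·Kᵀ·(x' − x̄) = [0]
z = y + H·x̄ = [0] + [3] = [3]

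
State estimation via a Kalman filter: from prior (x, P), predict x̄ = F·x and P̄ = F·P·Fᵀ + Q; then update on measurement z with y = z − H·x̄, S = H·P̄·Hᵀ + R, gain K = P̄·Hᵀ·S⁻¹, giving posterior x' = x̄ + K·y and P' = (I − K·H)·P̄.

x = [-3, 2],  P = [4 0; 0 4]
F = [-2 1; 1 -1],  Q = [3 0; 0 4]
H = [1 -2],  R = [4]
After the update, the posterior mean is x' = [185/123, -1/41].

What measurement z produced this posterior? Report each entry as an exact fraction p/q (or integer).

x̄ = F·x = [8, -5]
P̄ = F·P·Fᵀ + Q = [23 -12; -12 12]
S = H·P̄·Hᵀ + R = [123]
K = P̄·Hᵀ·S⁻¹ = [47/123; -12/41]
x' − x̄ = [-799/123, 204/41] = K·y
y = (KᵀK)⁻¹·Kᵀ·(x' − x̄) = [-17]
z = y + H·x̄ = [-17] + [18] = [1]

z = [1]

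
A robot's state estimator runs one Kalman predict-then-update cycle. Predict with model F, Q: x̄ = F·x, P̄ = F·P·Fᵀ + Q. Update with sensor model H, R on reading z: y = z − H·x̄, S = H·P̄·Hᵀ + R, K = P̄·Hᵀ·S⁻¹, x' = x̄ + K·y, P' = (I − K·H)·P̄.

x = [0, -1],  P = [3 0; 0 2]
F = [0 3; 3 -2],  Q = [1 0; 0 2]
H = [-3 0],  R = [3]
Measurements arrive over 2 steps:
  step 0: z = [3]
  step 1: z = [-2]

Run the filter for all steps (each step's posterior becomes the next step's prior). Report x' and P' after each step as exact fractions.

step 0: x̄ = F·x = [-3, 2]
step 0: P̄ = F·P·Fᵀ + Q = [19 -12; -12 37]
step 0: y = z − H·x̄ = [-6]
step 0: S = H·P̄·Hᵀ + R = [174]
step 0: K = P̄·Hᵀ·S⁻¹ = [-19/58; 6/29]
step 0: x' = x̄ + K·y = [-30/29, 22/29]
step 0: P' = (I − K·H)·P̄ = [19/58 -6/29; -6/29 857/29]
step 1: x̄ = F·x = [66/29, -134/29]
step 1: P̄ = F·P·Fᵀ + Q = [7742/29 -5196/29; -5196/29 7287/58]
step 1: y = z − H·x̄ = [140/29]
step 1: S = H·P̄·Hᵀ + R = [69765/29]
step 1: K = P̄·Hᵀ·S⁻¹ = [-7742/23255; 5196/23255]
step 1: x' = x̄ + K·y = [3110/4651, -16474/4651]
step 1: P' = (I − K·H)·P̄ = [7742/23255 -5196/23255; -5196/23255 257541/46510]

step 0: x' = [-30/29, 22/29], P' = [19/58 -6/29; -6/29 857/29]
step 1: x' = [3110/4651, -16474/4651], P' = [7742/23255 -5196/23255; -5196/23255 257541/46510]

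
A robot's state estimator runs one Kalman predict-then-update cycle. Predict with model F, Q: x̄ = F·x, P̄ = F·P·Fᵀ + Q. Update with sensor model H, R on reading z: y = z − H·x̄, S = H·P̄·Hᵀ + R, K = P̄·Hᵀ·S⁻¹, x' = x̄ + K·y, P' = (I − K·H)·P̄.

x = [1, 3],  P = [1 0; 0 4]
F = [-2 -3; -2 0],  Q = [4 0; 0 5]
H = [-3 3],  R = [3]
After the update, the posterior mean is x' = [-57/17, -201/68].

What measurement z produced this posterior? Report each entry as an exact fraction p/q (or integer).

z = [1]

x̄ = F·x = [-11, -2]
P̄ = F·P·Fᵀ + Q = [44 4; 4 9]
S = H·P̄·Hᵀ + R = [408]
K = P̄·Hᵀ·S⁻¹ = [-5/17; 5/136]
x' − x̄ = [130/17, -65/68] = K·y
y = (KᵀK)⁻¹·Kᵀ·(x' − x̄) = [-26]
z = y + H·x̄ = [-26] + [27] = [1]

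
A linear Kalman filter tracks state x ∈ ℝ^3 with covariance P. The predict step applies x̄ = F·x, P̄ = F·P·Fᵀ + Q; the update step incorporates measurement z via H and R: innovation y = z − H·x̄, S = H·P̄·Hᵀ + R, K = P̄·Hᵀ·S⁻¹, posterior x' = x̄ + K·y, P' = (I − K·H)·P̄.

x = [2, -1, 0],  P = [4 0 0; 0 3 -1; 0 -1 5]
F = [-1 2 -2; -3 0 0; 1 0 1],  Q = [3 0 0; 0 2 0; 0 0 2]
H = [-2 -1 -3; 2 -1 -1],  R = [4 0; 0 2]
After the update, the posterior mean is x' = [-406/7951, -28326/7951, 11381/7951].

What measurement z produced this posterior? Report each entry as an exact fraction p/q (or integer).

x̄ = F·x = [-4, -6, 2]
P̄ = F·P·Fᵀ + Q = [47 12 -16; 12 38 -12; -16 -12 11]
S = H·P̄·Hᵀ + R = [113 -101; -101 231]
K = P̄·Hᵀ·S⁻¹ = [-1750/7951 2608/7951; -3104/7951 -1426/7951; -295/7951 -1196/7951]
x' − x̄ = [31398/7951, 19380/7951, -4521/7951] = K·y
y = (KᵀK)⁻¹·Kᵀ·(x' − x̄) = [-9, 6]
z = y + H·x̄ = [-9, 6] + [8, -4] = [-1, 2]

z = [-1, 2]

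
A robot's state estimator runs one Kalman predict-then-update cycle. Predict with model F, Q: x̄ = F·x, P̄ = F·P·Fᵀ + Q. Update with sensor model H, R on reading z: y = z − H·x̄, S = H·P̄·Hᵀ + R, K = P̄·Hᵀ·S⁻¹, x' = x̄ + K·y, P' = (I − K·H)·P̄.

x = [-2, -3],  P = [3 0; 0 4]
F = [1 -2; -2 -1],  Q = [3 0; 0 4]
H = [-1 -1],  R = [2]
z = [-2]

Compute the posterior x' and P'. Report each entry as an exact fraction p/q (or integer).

x̄ = F·x = [4, 7]
P̄ = F·P·Fᵀ + Q = [22 2; 2 20]
y = z − H·x̄ = [9]
S = H·P̄·Hᵀ + R = [48]
K = P̄·Hᵀ·S⁻¹ = [-1/2; -11/24]
x' = x̄ + K·y = [-1/2, 23/8]
P' = (I − K·H)·P̄ = [10 -9; -9 119/12]

x' = [-1/2, 23/8]
P' = [10 -9; -9 119/12]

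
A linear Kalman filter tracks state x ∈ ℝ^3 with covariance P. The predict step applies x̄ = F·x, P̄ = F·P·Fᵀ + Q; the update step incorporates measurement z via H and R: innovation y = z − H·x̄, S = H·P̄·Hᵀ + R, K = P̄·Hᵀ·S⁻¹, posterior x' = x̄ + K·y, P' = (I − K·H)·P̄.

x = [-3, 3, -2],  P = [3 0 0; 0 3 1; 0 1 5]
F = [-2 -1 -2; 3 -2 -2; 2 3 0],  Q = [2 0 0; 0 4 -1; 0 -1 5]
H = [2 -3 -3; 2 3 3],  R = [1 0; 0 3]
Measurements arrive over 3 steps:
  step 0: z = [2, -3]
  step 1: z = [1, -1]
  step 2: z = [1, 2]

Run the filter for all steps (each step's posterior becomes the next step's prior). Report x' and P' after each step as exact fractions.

step 0: x̄ = F·x = [7, -11, 3]
step 0: P̄ = F·P·Fᵀ + Q = [41 14 -27; 14 71 -7; -27 -7 44]
step 0: y = z − H·x̄ = [-36, 7]
step 0: S = H·P̄·Hᵀ + R = [1230 -745; -745 920]
step 0: K = P̄·Hᵀ·S⁻¹ = [28671/115315 28607/115315; 2604/115315 29684/115315; -21867/115315 -10563/115315]
step 0: x' = x̄ + K·y = [-24702/115315, -1154421/115315, 1059216/115315]
step 0: P' = (I − K·H)·P̄ = [28623/115315 22914/115315 -13389/115315; 22914/115315 2083941/115315 -2069533/115315; -13389/115315 -2069533/115315 2067896/115315]
step 1: x̄ = F·x = [-914607/115315, 116304/115315, -3512667/115315]
step 1: P̄ = F·P·Fᵀ + Q = [2407059/115315 -99778/115315 5921127/115315; -99778/115315 655651/115315 138101/115315; 5921127/115315 138101/115315 19721504/115315]
step 1: y = z − H·x̄ = [-1648912/23063, 11902988/115315]
step 1: S = H·P̄·Hᵀ + R = [125767576/115315 -176251977/115315; -176251977/115315 265710582/115315]
step 1: K = P̄·Hᵀ·S⁻¹ = [2723701881/11336177809 751953233/3091684857; -1451194652/11336177809 -711435068/9275054571; -462524367/11336177809 747348793/3091684857]
step 1: x' = x̄ + K·y = [-140658835/34008533427, 228902605792/102025600281, -88177622495/34008533427]
step 1: P' = (I − K·H)·P̄ = [2748796861/11336177809 -3044842426/34008533427 1939578089/11336177809; -3044842426/34008533427 435844065961/102025600281 -145860055619/34008533427; 1939578089/11336177809 -145860055619/34008533427 50067245388/11336177809]
step 2: x̄ = F·x = [301007082188/102025600281, 69994593871/102025600281, 228621288122/34008533427]
step 2: P̄ = F·P·Fᵀ + Q = [894063633355/102025600281 -143853998626/102025600281 407414507761/34008533427; -143853998626/102025600281 576050603545/102025600281 -19557137335/34008533427; 407414507761/34008533427 -19557137335/34008533427 491340772746/11336177809]
step 2: y = z − H·x̄ = [160689710056/9275054571, -2665538338525/102025600281]
step 2: S = H·P̄·Hᵀ + R = [3151325313278/9275054571 -3668247097711/9275054571; -3668247097711/9275054571 60749978238388/102025600281]
step 2: K = P̄·Hᵀ·S⁻¹ = [1125069257435793/4682079162206023 1134433677198257/4682079162206023; -595438173204168/4682079162206023 -298044526215728/4682079162206023; -194958716494515/4682079162206023 1067783883706173/4682079162206023]
step 2: x' = x̄ + K·y = [3666923865634327/4682079162206023, 682972498678145/4682079162206023, 200376888090713/4682079162206023]
step 2: P' = (I − K·H)·P̄ = [1132092572257641/4682079162206023 -372392937962838/4682079162206023 752098233656001/4682079162206023; -372392937962838/4682079162206023 19391765888284103/4682079162206023 -19441548455857939/4682079162206023; 752098233656001/4682079162206023 -19441548455857939/4682079162206023 20007933517126778/4682079162206023]

step 0: x' = [-24702/115315, -1154421/115315, 1059216/115315], P' = [28623/115315 22914/115315 -13389/115315; 22914/115315 2083941/115315 -2069533/115315; -13389/115315 -2069533/115315 2067896/115315]
step 1: x' = [-140658835/34008533427, 228902605792/102025600281, -88177622495/34008533427], P' = [2748796861/11336177809 -3044842426/34008533427 1939578089/11336177809; -3044842426/34008533427 435844065961/102025600281 -145860055619/34008533427; 1939578089/11336177809 -145860055619/34008533427 50067245388/11336177809]
step 2: x' = [3666923865634327/4682079162206023, 682972498678145/4682079162206023, 200376888090713/4682079162206023], P' = [1132092572257641/4682079162206023 -372392937962838/4682079162206023 752098233656001/4682079162206023; -372392937962838/4682079162206023 19391765888284103/4682079162206023 -19441548455857939/4682079162206023; 752098233656001/4682079162206023 -19441548455857939/4682079162206023 20007933517126778/4682079162206023]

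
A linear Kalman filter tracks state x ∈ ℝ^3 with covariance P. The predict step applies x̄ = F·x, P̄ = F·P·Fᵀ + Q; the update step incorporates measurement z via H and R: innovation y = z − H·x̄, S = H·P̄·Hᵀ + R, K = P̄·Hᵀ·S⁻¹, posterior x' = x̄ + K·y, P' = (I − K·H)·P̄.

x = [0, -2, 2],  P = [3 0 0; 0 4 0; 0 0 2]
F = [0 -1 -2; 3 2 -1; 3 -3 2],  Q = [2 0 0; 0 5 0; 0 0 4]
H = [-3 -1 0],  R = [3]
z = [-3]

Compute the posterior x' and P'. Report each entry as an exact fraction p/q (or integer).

x' = [52/31, -72/31, 343/31]
P' = [726/155 -2064/155 202/155; -2064/155 6306/155 -573/155; 202/155 -573/155 11504/155]

x̄ = F·x = [-2, -6, 10]
P̄ = F·P·Fᵀ + Q = [14 -4 4; -4 50 -1; 4 -1 75]
y = z − H·x̄ = [-15]
S = H·P̄·Hᵀ + R = [155]
K = P̄·Hᵀ·S⁻¹ = [-38/155; -38/155; -11/155]
x' = x̄ + K·y = [52/31, -72/31, 343/31]
P' = (I − K·H)·P̄ = [726/155 -2064/155 202/155; -2064/155 6306/155 -573/155; 202/155 -573/155 11504/155]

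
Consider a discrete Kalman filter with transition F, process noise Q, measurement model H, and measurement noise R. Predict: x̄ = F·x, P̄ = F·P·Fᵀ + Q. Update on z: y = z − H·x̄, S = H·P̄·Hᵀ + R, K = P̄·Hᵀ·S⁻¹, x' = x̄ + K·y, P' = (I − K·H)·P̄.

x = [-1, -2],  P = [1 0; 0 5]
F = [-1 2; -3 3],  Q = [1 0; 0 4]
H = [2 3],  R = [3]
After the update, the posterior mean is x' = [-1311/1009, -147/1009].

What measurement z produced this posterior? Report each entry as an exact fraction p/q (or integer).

x̄ = F·x = [-3, -3]
P̄ = F·P·Fᵀ + Q = [22 33; 33 58]
S = H·P̄·Hᵀ + R = [1009]
K = P̄·Hᵀ·S⁻¹ = [143/1009; 240/1009]
x' − x̄ = [1716/1009, 2880/1009] = K·y
y = (KᵀK)⁻¹·Kᵀ·(x' − x̄) = [12]
z = y + H·x̄ = [12] + [-15] = [-3]

z = [-3]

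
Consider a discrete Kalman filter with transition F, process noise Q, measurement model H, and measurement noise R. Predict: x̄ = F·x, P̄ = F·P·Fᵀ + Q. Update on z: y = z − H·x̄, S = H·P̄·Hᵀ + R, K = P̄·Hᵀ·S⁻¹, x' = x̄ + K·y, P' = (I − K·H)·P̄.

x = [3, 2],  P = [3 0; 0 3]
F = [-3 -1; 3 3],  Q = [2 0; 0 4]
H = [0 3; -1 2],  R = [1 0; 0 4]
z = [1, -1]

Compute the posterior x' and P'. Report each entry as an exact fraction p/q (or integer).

x' = [1069/1885, 543/1885]
P' = [5632/1885 244/1885; 244/1885 198/1885]

x̄ = F·x = [-11, 15]
P̄ = F·P·Fᵀ + Q = [32 -36; -36 58]
y = z − H·x̄ = [-44, -42]
S = H·P̄·Hᵀ + R = [523 456; 456 412]
K = P̄·Hᵀ·S⁻¹ = [732/1885 -1286/1885; 594/1885 38/1885]
x' = x̄ + K·y = [1069/1885, 543/1885]
P' = (I − K·H)·P̄ = [5632/1885 244/1885; 244/1885 198/1885]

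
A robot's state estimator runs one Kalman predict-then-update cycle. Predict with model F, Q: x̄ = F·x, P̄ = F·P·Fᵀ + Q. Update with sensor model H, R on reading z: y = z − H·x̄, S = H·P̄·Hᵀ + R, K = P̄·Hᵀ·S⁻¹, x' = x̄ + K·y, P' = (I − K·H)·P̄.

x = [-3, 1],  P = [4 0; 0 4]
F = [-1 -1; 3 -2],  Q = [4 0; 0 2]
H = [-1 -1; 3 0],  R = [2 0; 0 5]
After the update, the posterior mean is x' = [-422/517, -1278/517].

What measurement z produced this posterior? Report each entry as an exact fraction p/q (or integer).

z = [3, -3]

x̄ = F·x = [2, -11]
P̄ = F·P·Fᵀ + Q = [12 -4; -4 54]
S = H·P̄·Hᵀ + R = [60 -24; -24 113]
K = P̄·Hᵀ·S⁻¹ = [-10/1551 164/517; -2969/3102 -160/517]
x' − x̄ = [-1456/517, 4409/517] = K·y
y = (KᵀK)⁻¹·Kᵀ·(x' − x̄) = [-6, -9]
z = y + H·x̄ = [-6, -9] + [9, 6] = [3, -3]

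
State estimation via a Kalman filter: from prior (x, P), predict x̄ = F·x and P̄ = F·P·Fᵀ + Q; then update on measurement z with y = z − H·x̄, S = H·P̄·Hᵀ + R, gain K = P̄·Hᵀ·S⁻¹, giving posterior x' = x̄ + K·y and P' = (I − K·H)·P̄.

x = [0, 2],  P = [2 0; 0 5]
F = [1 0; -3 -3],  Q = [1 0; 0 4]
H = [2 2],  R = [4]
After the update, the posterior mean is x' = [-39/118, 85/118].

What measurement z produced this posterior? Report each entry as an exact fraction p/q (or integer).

x̄ = F·x = [0, -6]
P̄ = F·P·Fᵀ + Q = [3 -6; -6 67]
S = H·P̄·Hᵀ + R = [236]
K = P̄·Hᵀ·S⁻¹ = [-3/118; 61/118]
x' − x̄ = [-39/118, 793/118] = K·y
y = (KᵀK)⁻¹·Kᵀ·(x' − x̄) = [13]
z = y + H·x̄ = [13] + [-12] = [1]

z = [1]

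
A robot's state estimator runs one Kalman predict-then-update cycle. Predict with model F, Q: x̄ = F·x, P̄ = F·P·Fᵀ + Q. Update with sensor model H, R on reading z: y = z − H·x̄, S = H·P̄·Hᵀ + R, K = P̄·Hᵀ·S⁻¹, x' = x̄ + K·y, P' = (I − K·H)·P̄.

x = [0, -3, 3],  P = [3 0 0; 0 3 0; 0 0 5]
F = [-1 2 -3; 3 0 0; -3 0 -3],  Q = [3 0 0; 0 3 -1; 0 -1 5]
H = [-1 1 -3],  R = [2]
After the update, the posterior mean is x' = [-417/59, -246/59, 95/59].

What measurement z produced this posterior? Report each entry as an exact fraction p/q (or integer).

z = [-2]

x̄ = F·x = [-15, 0, -9]
P̄ = F·P·Fᵀ + Q = [63 -9 54; -9 30 -28; 54 -28 77]
S = H·P̄·Hᵀ + R = [1298]
K = P̄·Hᵀ·S⁻¹ = [-117/649; 123/1298; -313/1298]
x' − x̄ = [468/59, -246/59, 626/59] = K·y
y = (KᵀK)⁻¹·Kᵀ·(x' − x̄) = [-44]
z = y + H·x̄ = [-44] + [42] = [-2]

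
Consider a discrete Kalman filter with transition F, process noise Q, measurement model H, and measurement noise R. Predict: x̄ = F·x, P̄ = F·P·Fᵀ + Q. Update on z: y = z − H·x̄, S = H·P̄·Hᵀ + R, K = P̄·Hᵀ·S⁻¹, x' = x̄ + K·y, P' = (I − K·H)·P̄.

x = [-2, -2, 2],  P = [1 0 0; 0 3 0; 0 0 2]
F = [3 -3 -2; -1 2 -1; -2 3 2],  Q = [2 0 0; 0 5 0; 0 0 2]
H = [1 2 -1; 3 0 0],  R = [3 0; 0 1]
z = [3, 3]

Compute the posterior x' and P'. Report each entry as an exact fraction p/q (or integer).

x̄ = F·x = [-4, -4, 2]
P̄ = F·P·Fᵀ + Q = [46 -17 -41; -17 20 16; -41 16 41]
y = z − H·x̄ = [17, 15]
S = H·P̄·Hᵀ + R = [120 159; 159 415]
K = P̄·Hᵀ·S⁻¹ = [53/24519 2711/8173; 11014/24519 -2411/8173; -1193/24519 -2270/8173]
x' = x̄ + K·y = [24820/24519, -19333/24519, -73393/24519]
P' = (I − K·H)·P̄ = [2711/24519 -2411/24519 -2270/24519; -2411/24519 44399/24519 53345/24519; -2270/24519 53345/24519 107999/24519]

x' = [24820/24519, -19333/24519, -73393/24519]
P' = [2711/24519 -2411/24519 -2270/24519; -2411/24519 44399/24519 53345/24519; -2270/24519 53345/24519 107999/24519]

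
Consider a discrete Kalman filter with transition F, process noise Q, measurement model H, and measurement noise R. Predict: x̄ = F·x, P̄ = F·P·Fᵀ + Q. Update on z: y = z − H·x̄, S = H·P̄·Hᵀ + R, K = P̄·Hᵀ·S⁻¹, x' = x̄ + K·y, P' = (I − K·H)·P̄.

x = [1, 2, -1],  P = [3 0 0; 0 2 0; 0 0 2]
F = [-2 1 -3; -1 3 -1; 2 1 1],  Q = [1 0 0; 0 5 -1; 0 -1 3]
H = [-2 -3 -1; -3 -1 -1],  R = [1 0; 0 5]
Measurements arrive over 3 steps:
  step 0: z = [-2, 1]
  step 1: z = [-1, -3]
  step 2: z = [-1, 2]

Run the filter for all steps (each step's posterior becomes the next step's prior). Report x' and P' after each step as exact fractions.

step 0: x̄ = F·x = [3, 6, 3]
step 0: P̄ = F·P·Fᵀ + Q = [33 18 -16; 18 28 -3; -16 -3 19]
step 0: y = z − H·x̄ = [25, 19]
step 0: S = H·P̄·Hᵀ + R = [538 407; 407 355]
step 0: K = P̄·Hᵀ·S⁻¹ = [4187/25341 -12010/25341; -9382/25341 5117/25341; -1738/8447 2754/8447]
step 0: x' = x̄ + K·y = [-47492/25341, 14719/25341, 34217/8447]
step 0: P' = (I − K·H)·P̄ = [58691/25341 -2773/25341 -37750/8447; -2773/25341 16097/25341 -11121/8447; -37750/8447 -11121/8447 110601/8447]
step 1: x̄ = F·x = [-198250/25341, -11002/25341, 7462/8447]
step 1: P̄ = F·P·Fᵀ + Q = [2114699/25341 947873/25341 -80450/8447; 947873/25341 652388/25341 -55692/8447; -80450/8447 -55692/8447 42623/8447]
step 1: y = z − H·x̄ = [-432461/25341, -659389/25341]
step 1: S = H·P̄·Hᵀ + R = [23890118/25341 23324776/25341; 23324776/25341 23844239/25341]
step 1: K = P̄·Hᵀ·S⁻¹ = [61490527/1010082786 -179413624/505041393; -202031035/505041393 127120043/505041393; 34322203/336694262 -11398423/168347131]
step 1: x' = x̄ + K·y = [385366525/1010082786, -79218658/505041393, 304889823/336694262]
step 1: P' = (I − K·H)·P̄ = [1031896543/1010082786 -205932556/505041393 -296562759/336694262; -205932556/505041393 315849347/505041393 -111217298/168347131; -296562759/336694262 -111217298/168347131 1226107103/336694262]
step 2: x̄ = F·x = [-3673178773/1010082786, -887673971/505041393, 508988401/336694262]
step 2: P̄ = F·P·Fᵀ + Q = [33849283285/1010082786 10050752687/505041393 -2026245871/336694262; 10050752687/505041393 10070778437/505041393 -930328234/168347131; -2026245871/336694262 -930328234/168347131 1642344467/336694262]
step 2: y = z − H·x̄ = [-12155518955/1010082786, -4623876743/505041393]
step 2: S = H·P̄·Hᵀ + R = [506019558805/1010082786 218421198583/505041393; 218421198583/505041393 203867610764/505041393]
step 2: K = P̄·Hᵀ·S⁻¹ = [382788322702/7668043233597 -5167170287431/15336086467194; -2994640653608/7668043233597 1800493997143/7668043233597; 251389897529/2556014411199 -150910967527/2556014411199]
step 2: x' = x̄ + K·y = [-8837618018053/7668043233597, 6076177023188/7668043233597, 2220370307134/2556014411199]
step 2: P' = (I − K·H)·P̄ = [15132328930235/15336086467194 -2867274788081/7668043233597 -2304430962898/2556014411199; -2867274788081/7668043233597 4564917925621/7668043233597 -1655187849031/2556014411199; -2304430962898/2556014411199 -1655187849031/2556014411199 3107678525120/852004803733]

step 0: x' = [-47492/25341, 14719/25341, 34217/8447], P' = [58691/25341 -2773/25341 -37750/8447; -2773/25341 16097/25341 -11121/8447; -37750/8447 -11121/8447 110601/8447]
step 1: x' = [385366525/1010082786, -79218658/505041393, 304889823/336694262], P' = [1031896543/1010082786 -205932556/505041393 -296562759/336694262; -205932556/505041393 315849347/505041393 -111217298/168347131; -296562759/336694262 -111217298/168347131 1226107103/336694262]
step 2: x' = [-8837618018053/7668043233597, 6076177023188/7668043233597, 2220370307134/2556014411199], P' = [15132328930235/15336086467194 -2867274788081/7668043233597 -2304430962898/2556014411199; -2867274788081/7668043233597 4564917925621/7668043233597 -1655187849031/2556014411199; -2304430962898/2556014411199 -1655187849031/2556014411199 3107678525120/852004803733]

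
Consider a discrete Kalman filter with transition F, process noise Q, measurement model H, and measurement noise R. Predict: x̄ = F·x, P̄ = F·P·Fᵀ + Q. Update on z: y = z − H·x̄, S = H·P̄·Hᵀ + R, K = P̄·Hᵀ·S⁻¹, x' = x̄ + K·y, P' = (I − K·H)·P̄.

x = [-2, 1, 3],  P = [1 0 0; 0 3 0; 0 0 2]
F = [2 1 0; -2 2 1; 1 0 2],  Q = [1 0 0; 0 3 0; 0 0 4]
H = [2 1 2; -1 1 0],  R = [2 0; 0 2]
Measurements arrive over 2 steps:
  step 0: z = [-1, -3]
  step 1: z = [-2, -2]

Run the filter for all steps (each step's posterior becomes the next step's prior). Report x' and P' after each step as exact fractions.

step 0: x̄ = F·x = [-3, 9, 4]
step 0: P̄ = F·P·Fᵀ + Q = [8 2 2; 2 21 2; 2 2 13]
step 0: y = z − H·x̄ = [-12, -15]
step 0: S = H·P̄·Hᵀ + R = [139 7; 7 27]
step 0: K = P̄·Hᵀ·S⁻¹ = [159/926 -247/926; 325/1852 1219/1852; 108/463 -28/463]
step 0: x' = x̄ + K·y = [-981/926, -5517/1852, 976/463]
step 0: P' = (I − K·H)·P̄ = [1214/463 967/463 -1618/463; 967/463 3153/926 -1674/463; -1618/463 -1674/463 2563/463]
step 1: x̄ = F·x = [-9441/1852, -1603/926, 2923/926]
step 1: P̄ = F·P·Fᵀ + Q = [21527/926 -4679/463 -6425/463; -4679/463 7154/463 2790/463; -6425/463 2790/463 6846/463]
step 1: y = z − H·x̄ = [1673/463, -9939/1852]
step 1: S = H·P̄·Hᵀ + R = [19562/463 -622/463; -622/463 56403/926]
step 1: K = P̄·Hᵀ·S⁻¹ = [222774/1190693 -647083/1190693; 221530/1190693 504486/1190693; 233606/1190693 394218/1190693]
step 1: x' = x̄ + K·y = [-1792209/1190693, -3968126/1190693, 2487014/1190693]
step 1: P' = (I − K·H)·P̄ = [4174502/1190693 2880336/1190693 -5391896/1190693; 2880336/1190693 3889308/1190693 -4603460/1190693; -5391896/1190693 -4603460/1190693 7927232/1190693]

step 0: x' = [-981/926, -5517/1852, 976/463], P' = [1214/463 967/463 -1618/463; 967/463 3153/926 -1674/463; -1618/463 -1674/463 2563/463]
step 1: x' = [-1792209/1190693, -3968126/1190693, 2487014/1190693], P' = [4174502/1190693 2880336/1190693 -5391896/1190693; 2880336/1190693 3889308/1190693 -4603460/1190693; -5391896/1190693 -4603460/1190693 7927232/1190693]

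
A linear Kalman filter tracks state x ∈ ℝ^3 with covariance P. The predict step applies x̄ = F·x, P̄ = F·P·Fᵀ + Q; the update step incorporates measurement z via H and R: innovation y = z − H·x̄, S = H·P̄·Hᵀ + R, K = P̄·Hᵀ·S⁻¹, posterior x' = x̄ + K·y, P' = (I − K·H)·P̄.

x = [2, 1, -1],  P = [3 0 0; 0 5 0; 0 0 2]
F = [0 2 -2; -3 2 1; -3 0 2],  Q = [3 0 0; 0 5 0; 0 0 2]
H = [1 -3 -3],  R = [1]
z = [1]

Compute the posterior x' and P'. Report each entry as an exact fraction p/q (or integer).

x̄ = F·x = [4, -5, -8]
P̄ = F·P·Fᵀ + Q = [31 16 -8; 16 54 31; -8 31 37]
y = z − H·x̄ = [-42]
S = H·P̄·Hᵀ + R = [1361]
K = P̄·Hᵀ·S⁻¹ = [7/1361; -239/1361; -212/1361]
x' = x̄ + K·y = [5150/1361, 3233/1361, -1984/1361]
P' = (I − K·H)·P̄ = [42142/1361 23449/1361 -9404/1361; 23449/1361 16373/1361 -8477/1361; -9404/1361 -8477/1361 5413/1361]

x' = [5150/1361, 3233/1361, -1984/1361]
P' = [42142/1361 23449/1361 -9404/1361; 23449/1361 16373/1361 -8477/1361; -9404/1361 -8477/1361 5413/1361]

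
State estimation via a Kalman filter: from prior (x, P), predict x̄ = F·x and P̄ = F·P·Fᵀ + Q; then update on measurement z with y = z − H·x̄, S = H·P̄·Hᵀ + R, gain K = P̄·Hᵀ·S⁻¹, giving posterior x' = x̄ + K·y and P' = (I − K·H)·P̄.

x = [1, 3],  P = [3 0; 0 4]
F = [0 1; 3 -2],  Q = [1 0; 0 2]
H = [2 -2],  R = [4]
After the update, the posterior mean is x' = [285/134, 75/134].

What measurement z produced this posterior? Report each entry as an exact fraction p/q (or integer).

x̄ = F·x = [3, -3]
P̄ = F·P·Fᵀ + Q = [5 -8; -8 45]
S = H·P̄·Hᵀ + R = [268]
K = P̄·Hᵀ·S⁻¹ = [13/134; -53/134]
x' − x̄ = [-117/134, 477/134] = K·y
y = (KᵀK)⁻¹·Kᵀ·(x' − x̄) = [-9]
z = y + H·x̄ = [-9] + [12] = [3]

z = [3]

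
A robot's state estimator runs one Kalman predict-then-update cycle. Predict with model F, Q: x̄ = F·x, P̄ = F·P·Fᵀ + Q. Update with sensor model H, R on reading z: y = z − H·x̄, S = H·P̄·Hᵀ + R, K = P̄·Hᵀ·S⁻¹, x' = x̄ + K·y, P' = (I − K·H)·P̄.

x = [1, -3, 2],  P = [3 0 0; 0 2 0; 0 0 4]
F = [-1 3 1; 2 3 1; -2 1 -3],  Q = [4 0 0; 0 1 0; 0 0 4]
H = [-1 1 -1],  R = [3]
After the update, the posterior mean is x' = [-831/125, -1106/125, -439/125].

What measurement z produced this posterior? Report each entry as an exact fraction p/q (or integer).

x̄ = F·x = [-8, -5, -11]
P̄ = F·P·Fᵀ + Q = [29 16 0; 16 35 -18; 0 -18 54]
S = H·P̄·Hᵀ + R = [125]
K = P̄·Hᵀ·S⁻¹ = [-13/125; 37/125; -72/125]
x' − x̄ = [169/125, -481/125, 936/125] = K·y
y = (KᵀK)⁻¹·Kᵀ·(x' − x̄) = [-13]
z = y + H·x̄ = [-13] + [14] = [1]

z = [1]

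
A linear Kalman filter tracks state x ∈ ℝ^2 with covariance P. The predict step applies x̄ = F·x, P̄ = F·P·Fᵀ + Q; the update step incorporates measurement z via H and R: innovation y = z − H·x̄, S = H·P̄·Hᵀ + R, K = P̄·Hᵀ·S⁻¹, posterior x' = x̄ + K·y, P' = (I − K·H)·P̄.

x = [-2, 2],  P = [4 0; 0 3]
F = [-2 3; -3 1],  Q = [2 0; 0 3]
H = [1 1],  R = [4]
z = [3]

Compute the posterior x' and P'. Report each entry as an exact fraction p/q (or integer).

x' = [400/157, 131/157]
P' = [981/157 -669/157; -669/157 969/157]

x̄ = F·x = [10, 8]
P̄ = F·P·Fᵀ + Q = [45 33; 33 42]
y = z − H·x̄ = [-15]
S = H·P̄·Hᵀ + R = [157]
K = P̄·Hᵀ·S⁻¹ = [78/157; 75/157]
x' = x̄ + K·y = [400/157, 131/157]
P' = (I − K·H)·P̄ = [981/157 -669/157; -669/157 969/157]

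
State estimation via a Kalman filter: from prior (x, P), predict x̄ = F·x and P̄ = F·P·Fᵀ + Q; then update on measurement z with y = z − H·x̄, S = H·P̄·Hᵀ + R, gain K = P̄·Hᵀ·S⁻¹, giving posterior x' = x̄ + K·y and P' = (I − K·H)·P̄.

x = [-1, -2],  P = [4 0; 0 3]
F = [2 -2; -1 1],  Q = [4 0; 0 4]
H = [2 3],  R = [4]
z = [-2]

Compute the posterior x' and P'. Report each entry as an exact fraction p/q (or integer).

x̄ = F·x = [2, -1]
P̄ = F·P·Fᵀ + Q = [32 -14; -14 11]
y = z − H·x̄ = [-3]
S = H·P̄·Hᵀ + R = [63]
K = P̄·Hᵀ·S⁻¹ = [22/63; 5/63]
x' = x̄ + K·y = [20/21, -26/21]
P' = (I − K·H)·P̄ = [1532/63 -992/63; -992/63 668/63]

x' = [20/21, -26/21]
P' = [1532/63 -992/63; -992/63 668/63]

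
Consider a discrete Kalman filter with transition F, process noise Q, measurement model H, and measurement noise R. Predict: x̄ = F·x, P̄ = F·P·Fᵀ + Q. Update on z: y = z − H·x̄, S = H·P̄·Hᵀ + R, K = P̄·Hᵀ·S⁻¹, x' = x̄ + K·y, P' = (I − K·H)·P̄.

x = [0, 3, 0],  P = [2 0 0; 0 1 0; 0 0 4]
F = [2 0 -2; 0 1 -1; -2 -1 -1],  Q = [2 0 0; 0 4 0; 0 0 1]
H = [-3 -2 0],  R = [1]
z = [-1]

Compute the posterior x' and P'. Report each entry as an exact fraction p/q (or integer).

x̄ = F·x = [0, 3, -3]
P̄ = F·P·Fᵀ + Q = [26 8 0; 8 9 3; 0 3 14]
y = z − H·x̄ = [5]
S = H·P̄·Hᵀ + R = [367]
K = P̄·Hᵀ·S⁻¹ = [-94/367; -42/367; -6/367]
x' = x̄ + K·y = [-470/367, 891/367, -1131/367]
P' = (I − K·H)·P̄ = [706/367 -1012/367 -564/367; -1012/367 1539/367 849/367; -564/367 849/367 5102/367]

x' = [-470/367, 891/367, -1131/367]
P' = [706/367 -1012/367 -564/367; -1012/367 1539/367 849/367; -564/367 849/367 5102/367]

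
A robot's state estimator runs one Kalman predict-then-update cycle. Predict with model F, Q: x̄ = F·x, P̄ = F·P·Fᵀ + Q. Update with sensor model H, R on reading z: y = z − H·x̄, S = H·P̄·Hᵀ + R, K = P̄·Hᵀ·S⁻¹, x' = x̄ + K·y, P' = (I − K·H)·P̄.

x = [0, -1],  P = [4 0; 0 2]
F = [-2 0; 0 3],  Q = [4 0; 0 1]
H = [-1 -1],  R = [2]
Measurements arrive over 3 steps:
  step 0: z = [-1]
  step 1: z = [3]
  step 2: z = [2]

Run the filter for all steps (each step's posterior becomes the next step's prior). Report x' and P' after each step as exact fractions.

step 0: x' = [80/41, -47/41], P' = [420/41 -380/41; -380/41 418/41]
step 1: x' = [-22248/10289, -8975/10289], P' = [47940/10289 -39692/10289; -39692/10289 51858/10289]
step 2: x' = [3472388/1206809, -5809708/1206809], P' = [5751780/1206809 -4809644/1206809; -4809644/1206809 6239970/1206809]

step 0: x̄ = F·x = [0, -3]
step 0: P̄ = F·P·Fᵀ + Q = [20 0; 0 19]
step 0: y = z − H·x̄ = [-4]
step 0: S = H·P̄·Hᵀ + R = [41]
step 0: K = P̄·Hᵀ·S⁻¹ = [-20/41; -19/41]
step 0: x' = x̄ + K·y = [80/41, -47/41]
step 0: P' = (I − K·H)·P̄ = [420/41 -380/41; -380/41 418/41]
step 1: x̄ = F·x = [-160/41, -141/41]
step 1: P̄ = F·P·Fᵀ + Q = [1844/41 2280/41; 2280/41 3803/41]
step 1: y = z − H·x̄ = [-178/41]
step 1: S = H·P̄·Hᵀ + R = [10289/41]
step 1: K = P̄·Hᵀ·S⁻¹ = [-4124/10289; -6083/10289]
step 1: x' = x̄ + K·y = [-22248/10289, -8975/10289]
step 1: P' = (I − K·H)·P̄ = [47940/10289 -39692/10289; -39692/10289 51858/10289]
step 2: x̄ = F·x = [44496/10289, -26925/10289]
step 2: P̄ = F·P·Fᵀ + Q = [232916/10289 238152/10289; 238152/10289 477011/10289]
step 2: y = z − H·x̄ = [38149/10289]
step 2: S = H·P̄·Hᵀ + R = [1206809/10289]
step 2: K = P̄·Hᵀ·S⁻¹ = [-471068/1206809; -715163/1206809]
step 2: x' = x̄ + K·y = [3472388/1206809, -5809708/1206809]
step 2: P' = (I − K·H)·P̄ = [5751780/1206809 -4809644/1206809; -4809644/1206809 6239970/1206809]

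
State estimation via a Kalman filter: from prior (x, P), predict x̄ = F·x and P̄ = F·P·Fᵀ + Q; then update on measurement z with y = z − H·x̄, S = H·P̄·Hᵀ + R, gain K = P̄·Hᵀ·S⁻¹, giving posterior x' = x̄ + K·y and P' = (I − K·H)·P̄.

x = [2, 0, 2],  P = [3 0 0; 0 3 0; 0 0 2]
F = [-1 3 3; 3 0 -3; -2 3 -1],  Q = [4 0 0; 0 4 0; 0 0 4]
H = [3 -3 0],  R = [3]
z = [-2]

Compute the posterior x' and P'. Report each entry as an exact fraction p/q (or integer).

x' = [379/233, 532/233, -1671/233]
P' = [5509/466 2715/233 3339/466; 2715/233 2753/233 1650/233; 3339/466 1650/233 16407/466]

x̄ = F·x = [4, 0, -6]
P̄ = F·P·Fᵀ + Q = [52 -27 27; -27 49 -12; 27 -12 45]
y = z − H·x̄ = [-14]
S = H·P̄·Hᵀ + R = [1398]
K = P̄·Hᵀ·S⁻¹ = [79/466; -38/233; 39/466]
x' = x̄ + K·y = [379/233, 532/233, -1671/233]
P' = (I − K·H)·P̄ = [5509/466 2715/233 3339/466; 2715/233 2753/233 1650/233; 3339/466 1650/233 16407/466]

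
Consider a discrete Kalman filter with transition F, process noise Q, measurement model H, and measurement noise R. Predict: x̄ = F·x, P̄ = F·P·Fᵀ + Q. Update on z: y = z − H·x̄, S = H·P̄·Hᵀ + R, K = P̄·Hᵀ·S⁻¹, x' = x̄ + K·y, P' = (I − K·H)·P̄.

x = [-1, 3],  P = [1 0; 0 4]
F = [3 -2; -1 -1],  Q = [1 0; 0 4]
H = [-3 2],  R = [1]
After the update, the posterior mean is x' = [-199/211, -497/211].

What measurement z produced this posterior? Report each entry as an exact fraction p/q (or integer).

x̄ = F·x = [-9, -2]
P̄ = F·P·Fᵀ + Q = [26 5; 5 9]
S = H·P̄·Hᵀ + R = [211]
K = P̄·Hᵀ·S⁻¹ = [-68/211; 3/211]
x' − x̄ = [1700/211, -75/211] = K·y
y = (KᵀK)⁻¹·Kᵀ·(x' − x̄) = [-25]
z = y + H·x̄ = [-25] + [23] = [-2]

z = [-2]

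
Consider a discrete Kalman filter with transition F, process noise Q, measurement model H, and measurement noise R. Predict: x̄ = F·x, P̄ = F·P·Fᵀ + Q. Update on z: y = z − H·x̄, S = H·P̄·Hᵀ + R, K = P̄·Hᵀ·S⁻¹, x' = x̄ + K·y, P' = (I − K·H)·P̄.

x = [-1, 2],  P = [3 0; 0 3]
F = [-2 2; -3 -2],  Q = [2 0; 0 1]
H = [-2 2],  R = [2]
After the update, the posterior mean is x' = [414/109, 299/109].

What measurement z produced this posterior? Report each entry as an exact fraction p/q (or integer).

x̄ = F·x = [6, -1]
P̄ = F·P·Fᵀ + Q = [26 6; 6 40]
S = H·P̄·Hᵀ + R = [218]
K = P̄·Hᵀ·S⁻¹ = [-20/109; 34/109]
x' − x̄ = [-240/109, 408/109] = K·y
y = (KᵀK)⁻¹·Kᵀ·(x' − x̄) = [12]
z = y + H·x̄ = [12] + [-14] = [-2]

z = [-2]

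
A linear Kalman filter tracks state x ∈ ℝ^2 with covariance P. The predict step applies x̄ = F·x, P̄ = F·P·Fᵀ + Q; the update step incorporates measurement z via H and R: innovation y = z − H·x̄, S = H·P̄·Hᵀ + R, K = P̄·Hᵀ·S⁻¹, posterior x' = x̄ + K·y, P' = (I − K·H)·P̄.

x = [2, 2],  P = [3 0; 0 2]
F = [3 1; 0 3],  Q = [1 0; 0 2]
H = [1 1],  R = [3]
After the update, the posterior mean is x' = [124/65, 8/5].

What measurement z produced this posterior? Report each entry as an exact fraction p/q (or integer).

z = [3]

x̄ = F·x = [8, 6]
P̄ = F·P·Fᵀ + Q = [30 6; 6 20]
S = H·P̄·Hᵀ + R = [65]
K = P̄·Hᵀ·S⁻¹ = [36/65; 2/5]
x' − x̄ = [-396/65, -22/5] = K·y
y = (KᵀK)⁻¹·Kᵀ·(x' − x̄) = [-11]
z = y + H·x̄ = [-11] + [14] = [3]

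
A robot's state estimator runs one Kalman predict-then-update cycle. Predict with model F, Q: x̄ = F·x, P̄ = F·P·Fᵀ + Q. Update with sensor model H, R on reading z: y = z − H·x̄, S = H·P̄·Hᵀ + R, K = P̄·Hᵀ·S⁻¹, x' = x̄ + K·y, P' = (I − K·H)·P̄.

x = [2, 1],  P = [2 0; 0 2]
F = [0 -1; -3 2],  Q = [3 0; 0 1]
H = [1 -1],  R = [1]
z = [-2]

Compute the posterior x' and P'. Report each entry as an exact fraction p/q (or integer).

x̄ = F·x = [-1, -4]
P̄ = F·P·Fᵀ + Q = [5 -4; -4 27]
y = z − H·x̄ = [-5]
S = H·P̄·Hᵀ + R = [41]
K = P̄·Hᵀ·S⁻¹ = [9/41; -31/41]
x' = x̄ + K·y = [-86/41, -9/41]
P' = (I − K·H)·P̄ = [124/41 115/41; 115/41 146/41]

x' = [-86/41, -9/41]
P' = [124/41 115/41; 115/41 146/41]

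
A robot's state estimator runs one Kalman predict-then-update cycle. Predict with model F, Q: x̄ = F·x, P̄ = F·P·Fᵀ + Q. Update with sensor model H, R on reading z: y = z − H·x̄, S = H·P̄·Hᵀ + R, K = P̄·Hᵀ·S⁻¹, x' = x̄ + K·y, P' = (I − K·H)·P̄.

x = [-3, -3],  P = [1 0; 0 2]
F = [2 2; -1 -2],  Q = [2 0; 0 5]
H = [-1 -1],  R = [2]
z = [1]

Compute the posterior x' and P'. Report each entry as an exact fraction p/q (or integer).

x' = [-56/5, 49/5]
P' = [62/5 -58/5; -58/5 62/5]

x̄ = F·x = [-12, 9]
P̄ = F·P·Fᵀ + Q = [14 -10; -10 14]
y = z − H·x̄ = [-2]
S = H·P̄·Hᵀ + R = [10]
K = P̄·Hᵀ·S⁻¹ = [-2/5; -2/5]
x' = x̄ + K·y = [-56/5, 49/5]
P' = (I − K·H)·P̄ = [62/5 -58/5; -58/5 62/5]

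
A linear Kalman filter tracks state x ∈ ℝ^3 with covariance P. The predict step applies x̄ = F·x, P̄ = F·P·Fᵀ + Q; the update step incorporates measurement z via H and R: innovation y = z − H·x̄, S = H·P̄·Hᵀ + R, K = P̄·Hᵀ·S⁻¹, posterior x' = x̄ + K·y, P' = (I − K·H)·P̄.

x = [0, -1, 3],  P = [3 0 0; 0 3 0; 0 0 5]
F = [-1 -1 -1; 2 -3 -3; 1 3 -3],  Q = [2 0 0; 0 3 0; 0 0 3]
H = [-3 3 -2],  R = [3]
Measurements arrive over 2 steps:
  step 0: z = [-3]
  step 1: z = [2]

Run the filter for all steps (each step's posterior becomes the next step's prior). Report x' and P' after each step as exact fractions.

step 0: x' = [-157/71, -691/71, -697/71], P' = [914/71 1119/71 306/71; 1119/71 3368/71 3347/71; 306/71 3347/71 4577/71]
step 1: x' = [-137459/346046, -469007/173023, -1557455/346046], P' = [6425259/346046 -1830681/173023 -15245745/346046; -1830681/173023 11642202/173023 20060529/173023; -15245745/346046 20060529/173023 83036913/346046]

step 0: x̄ = F·x = [-2, -6, -12]
step 0: P̄ = F·P·Fᵀ + Q = [13 18 3; 18 87 24; 3 24 78]
step 0: y = z − H·x̄ = [-15]
step 0: S = H·P̄·Hᵀ + R = [639]
step 0: K = P̄·Hᵀ·S⁻¹ = [1/71; 53/213; -31/213]
step 0: x' = x̄ + K·y = [-157/71, -691/71, -697/71]
step 0: P' = (I − K·H)·P̄ = [914/71 1119/71 306/71; 1119/71 3368/71 3347/71; 306/71 3347/71 4577/71]
step 1: x̄ = F·x = [1545/71, 3850/71, -139/71]
step 1: P̄ = F·P·Fᵀ + Q = [18545/71 43514/71 -1151/71; 43514/71 118520/71 13312/71; -1151/71 13312/71 17264/71]
step 1: y = z − H·x̄ = [-7051/71]
step 1: S = H·P̄·Hᵀ + R = [346046/71]
step 1: K = P̄·Hᵀ·S⁻¹ = [77209/346046; 99197/173023; 8861/346046]
step 1: x' = x̄ + K·y = [-137459/346046, -469007/173023, -1557455/346046]
step 1: P' = (I − K·H)·P̄ = [6425259/346046 -1830681/173023 -15245745/346046; -1830681/173023 11642202/173023 20060529/173023; -15245745/346046 20060529/173023 83036913/346046]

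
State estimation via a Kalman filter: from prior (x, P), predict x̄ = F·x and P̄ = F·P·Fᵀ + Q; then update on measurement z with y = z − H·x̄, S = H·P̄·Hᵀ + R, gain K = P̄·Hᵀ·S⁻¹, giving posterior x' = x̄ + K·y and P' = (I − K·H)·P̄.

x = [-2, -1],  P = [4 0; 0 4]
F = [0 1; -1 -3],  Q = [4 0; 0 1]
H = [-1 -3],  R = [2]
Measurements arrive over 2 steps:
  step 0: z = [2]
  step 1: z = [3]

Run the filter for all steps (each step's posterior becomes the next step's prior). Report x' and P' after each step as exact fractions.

step 0: x' = [141/307, -241/307], P' = [1672/307 -576/307; -576/307 266/307]
step 1: x' = [-13631/9029, -2868/9029], P' = [41706/9029 -13350/9029; -13350/9029 6136/9029]

step 0: x̄ = F·x = [-1, 5]
step 0: P̄ = F·P·Fᵀ + Q = [8 -12; -12 41]
step 0: y = z − H·x̄ = [16]
step 0: S = H·P̄·Hᵀ + R = [307]
step 0: K = P̄·Hᵀ·S⁻¹ = [28/307; -111/307]
step 0: x' = x̄ + K·y = [141/307, -241/307]
step 0: P' = (I − K·H)·P̄ = [1672/307 -576/307; -576/307 266/307]
step 1: x̄ = F·x = [-241/307, 582/307]
step 1: P̄ = F·P·Fᵀ + Q = [1494/307 -222/307; -222/307 917/307]
step 1: y = z − H·x̄ = [2426/307]
step 1: S = H·P̄·Hᵀ + R = [9029/307]
step 1: K = P̄·Hᵀ·S⁻¹ = [-828/9029; -2529/9029]
step 1: x' = x̄ + K·y = [-13631/9029, -2868/9029]
step 1: P' = (I − K·H)·P̄ = [41706/9029 -13350/9029; -13350/9029 6136/9029]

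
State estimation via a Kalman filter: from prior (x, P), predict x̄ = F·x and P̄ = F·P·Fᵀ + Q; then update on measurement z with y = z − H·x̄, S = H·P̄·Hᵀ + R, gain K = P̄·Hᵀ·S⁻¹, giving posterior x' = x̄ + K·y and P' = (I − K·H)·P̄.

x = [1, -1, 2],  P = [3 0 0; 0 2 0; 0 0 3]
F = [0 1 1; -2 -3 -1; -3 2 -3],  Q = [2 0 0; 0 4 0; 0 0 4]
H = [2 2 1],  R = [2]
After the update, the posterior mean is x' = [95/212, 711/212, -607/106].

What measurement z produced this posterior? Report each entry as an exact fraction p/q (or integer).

x̄ = F·x = [1, -1, -11]
P̄ = F·P·Fᵀ + Q = [7 -9 -5; -9 37 15; -5 15 66]
S = H·P̄·Hᵀ + R = [212]
K = P̄·Hᵀ·S⁻¹ = [-9/212; 71/212; 43/106]
x' − x̄ = [-117/212, 923/212, 559/106] = K·y
y = (KᵀK)⁻¹·Kᵀ·(x' − x̄) = [13]
z = y + H·x̄ = [13] + [-11] = [2]

z = [2]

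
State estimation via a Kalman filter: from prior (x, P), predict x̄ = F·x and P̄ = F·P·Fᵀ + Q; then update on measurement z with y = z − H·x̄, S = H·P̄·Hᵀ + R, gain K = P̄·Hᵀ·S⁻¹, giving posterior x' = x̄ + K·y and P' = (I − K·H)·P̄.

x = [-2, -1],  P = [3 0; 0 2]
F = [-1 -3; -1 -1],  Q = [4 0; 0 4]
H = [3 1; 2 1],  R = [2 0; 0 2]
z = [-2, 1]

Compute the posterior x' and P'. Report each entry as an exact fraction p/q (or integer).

x̄ = F·x = [5, 3]
P̄ = F·P·Fᵀ + Q = [25 9; 9 9]
y = z − H·x̄ = [-20, -12]
S = H·P̄·Hᵀ + R = [290 204; 204 147]
K = P̄·Hᵀ·S⁻¹ = [4/13 -1/39; -36/169 81/169]
x' = x̄ + K·y = [-11/13, 255/169]
P' = (I − K·H)·P̄ = [2/3 -18/13; -18/13 630/169]

x' = [-11/13, 255/169]
P' = [2/3 -18/13; -18/13 630/169]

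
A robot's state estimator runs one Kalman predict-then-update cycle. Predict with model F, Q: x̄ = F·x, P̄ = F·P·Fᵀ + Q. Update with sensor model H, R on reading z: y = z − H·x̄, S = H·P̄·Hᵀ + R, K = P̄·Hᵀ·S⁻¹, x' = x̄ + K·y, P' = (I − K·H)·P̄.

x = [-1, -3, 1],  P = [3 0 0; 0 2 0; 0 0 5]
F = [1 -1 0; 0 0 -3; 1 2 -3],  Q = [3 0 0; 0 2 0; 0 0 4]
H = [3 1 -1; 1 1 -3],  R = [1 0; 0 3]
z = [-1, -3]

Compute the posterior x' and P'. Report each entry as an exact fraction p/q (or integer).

x̄ = F·x = [2, -3, -10]
P̄ = F·P·Fᵀ + Q = [8 0 -1; 0 47 45; -1 45 60]
y = z − H·x̄ = [-14, -32]
S = H·P̄·Hᵀ + R = [96 81; 81 334]
K = P̄·Hᵀ·S⁻¹ = [7459/25503 -323/8501; 7796/25503 -2870/8501; 1668/8501 -3866/8501]
x' = x̄ + K·y = [-22412/25503, 89867/25503, 15350/8501]
P' = (I − K·H)·P̄ = [28208/25503 -100190/25503 -7675/8501; -100190/25503 425369/25503 39001/8501; -7675/8501 39001/8501 14308/8501]

x' = [-22412/25503, 89867/25503, 15350/8501]
P' = [28208/25503 -100190/25503 -7675/8501; -100190/25503 425369/25503 39001/8501; -7675/8501 39001/8501 14308/8501]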